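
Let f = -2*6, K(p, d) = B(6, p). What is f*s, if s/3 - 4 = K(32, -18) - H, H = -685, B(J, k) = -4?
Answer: -24660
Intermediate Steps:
K(p, d) = -4
f = -12
s = 2055 (s = 12 + 3*(-4 - 1*(-685)) = 12 + 3*(-4 + 685) = 12 + 3*681 = 12 + 2043 = 2055)
f*s = -12*2055 = -24660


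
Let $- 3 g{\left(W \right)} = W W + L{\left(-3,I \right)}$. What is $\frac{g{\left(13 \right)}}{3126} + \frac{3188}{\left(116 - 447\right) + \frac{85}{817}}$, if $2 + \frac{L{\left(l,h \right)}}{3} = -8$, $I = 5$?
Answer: $- \frac{1359082157}{140848182} \approx -9.6493$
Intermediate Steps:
$L{\left(l,h \right)} = -30$ ($L{\left(l,h \right)} = -6 + 3 \left(-8\right) = -6 - 24 = -30$)
$g{\left(W \right)} = 10 - \frac{W^{2}}{3}$ ($g{\left(W \right)} = - \frac{W W - 30}{3} = - \frac{W^{2} - 30}{3} = - \frac{-30 + W^{2}}{3} = 10 - \frac{W^{2}}{3}$)
$\frac{g{\left(13 \right)}}{3126} + \frac{3188}{\left(116 - 447\right) + \frac{85}{817}} = \frac{10 - \frac{13^{2}}{3}}{3126} + \frac{3188}{\left(116 - 447\right) + \frac{85}{817}} = \left(10 - \frac{169}{3}\right) \frac{1}{3126} + \frac{3188}{-331 + 85 \cdot \frac{1}{817}} = \left(10 - \frac{169}{3}\right) \frac{1}{3126} + \frac{3188}{-331 + \frac{85}{817}} = \left(- \frac{139}{3}\right) \frac{1}{3126} + \frac{3188}{- \frac{270342}{817}} = - \frac{139}{9378} + 3188 \left(- \frac{817}{270342}\right) = - \frac{139}{9378} - \frac{1302298}{135171} = - \frac{1359082157}{140848182}$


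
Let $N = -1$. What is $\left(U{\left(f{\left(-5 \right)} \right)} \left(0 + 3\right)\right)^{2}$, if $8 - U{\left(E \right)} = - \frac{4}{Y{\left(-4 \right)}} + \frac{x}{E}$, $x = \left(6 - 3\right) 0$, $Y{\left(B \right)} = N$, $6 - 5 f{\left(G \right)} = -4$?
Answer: $144$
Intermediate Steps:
$f{\left(G \right)} = 2$ ($f{\left(G \right)} = \frac{6}{5} - - \frac{4}{5} = \frac{6}{5} + \frac{4}{5} = 2$)
$Y{\left(B \right)} = -1$
$x = 0$ ($x = 3 \cdot 0 = 0$)
$U{\left(E \right)} = 4$ ($U{\left(E \right)} = 8 - \left(- \frac{4}{-1} + \frac{0}{E}\right) = 8 - \left(\left(-4\right) \left(-1\right) + 0\right) = 8 - \left(4 + 0\right) = 8 - 4 = 4$)
$\left(U{\left(f{\left(-5 \right)} \right)} \left(0 + 3\right)\right)^{2} = \left(4 \left(0 + 3\right)\right)^{2} = \left(4 \cdot 3\right)^{2} = 12^{2} = 144$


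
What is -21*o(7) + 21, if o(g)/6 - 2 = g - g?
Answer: -231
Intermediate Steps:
o(g) = 12 (o(g) = 12 + 6*(g - g) = 12 + 6*0 = 12 + 0 = 12)
-21*o(7) + 21 = -21*12 + 21 = -252 + 21 = -231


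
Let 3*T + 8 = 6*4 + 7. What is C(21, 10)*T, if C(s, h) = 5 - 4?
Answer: 23/3 ≈ 7.6667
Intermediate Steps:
T = 23/3 (T = -8/3 + (6*4 + 7)/3 = -8/3 + (24 + 7)/3 = -8/3 + (⅓)*31 = -8/3 + 31/3 = 23/3 ≈ 7.6667)
C(s, h) = 1
C(21, 10)*T = 1*(23/3) = 23/3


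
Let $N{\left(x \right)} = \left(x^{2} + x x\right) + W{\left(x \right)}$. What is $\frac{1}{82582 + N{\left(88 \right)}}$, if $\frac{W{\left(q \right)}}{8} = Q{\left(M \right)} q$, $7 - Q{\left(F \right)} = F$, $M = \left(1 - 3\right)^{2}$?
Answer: $\frac{1}{100182} \approx 9.9818 \cdot 10^{-6}$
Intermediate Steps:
$M = 4$ ($M = \left(-2\right)^{2} = 4$)
$Q{\left(F \right)} = 7 - F$
$W{\left(q \right)} = 24 q$ ($W{\left(q \right)} = 8 \left(7 - 4\right) q = 8 \cdot 3 q = 24 q$)
$N{\left(x \right)} = 2 x^{2} + 24 x$ ($N{\left(x \right)} = \left(x^{2} + x x\right) + 24 x = \left(x^{2} + x^{2}\right) + 24 x = 2 x^{2} + 24 x$)
$\frac{1}{82582 + N{\left(88 \right)}} = \frac{1}{82582 + 2 \cdot 88 \left(12 + 88\right)} = \frac{1}{82582 + 2 \cdot 88 \cdot 100} = \frac{1}{82582 + 17600} = \frac{1}{100182}$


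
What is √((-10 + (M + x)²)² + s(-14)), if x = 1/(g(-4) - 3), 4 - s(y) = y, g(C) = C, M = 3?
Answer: 3*√5702/49 ≈ 4.6232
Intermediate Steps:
s(y) = 4 - y
x = -⅐ (x = 1/(-4 - 3) = 1/(-7) = -⅐ ≈ -0.14286)
√((-10 + (M + x)²)² + s(-14)) = √((-10 + (3 - ⅐)²)² + (4 - 1*(-14))) = √((-10 + (20/7)²)² + (4 + 14)) = √((-10 + 400/49)² + 18) = √((-90/49)² + 18) = √(8100/2401 + 18) = √(51318/2401) = 3*√5702/49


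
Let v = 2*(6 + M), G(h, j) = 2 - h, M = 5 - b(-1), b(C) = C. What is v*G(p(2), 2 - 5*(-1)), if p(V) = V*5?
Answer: -192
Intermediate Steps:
M = 6 (M = 5 - 1*(-1) = 5 + 1 = 6)
p(V) = 5*V
v = 24 (v = 2*(6 + 6) = 2*12 = 24)
v*G(p(2), 2 - 5*(-1)) = 24*(2 - 5*2) = 24*(2 - 1*10) = 24*(2 - 10) = 24*(-8) = -192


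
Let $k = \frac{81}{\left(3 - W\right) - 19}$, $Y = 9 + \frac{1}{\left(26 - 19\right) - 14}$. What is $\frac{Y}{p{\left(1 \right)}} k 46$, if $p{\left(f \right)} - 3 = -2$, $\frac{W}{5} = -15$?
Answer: $\frac{231012}{413} \approx 559.35$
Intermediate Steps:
$W = -75$ ($W = 5 \left(-15\right) = -75$)
$p{\left(f \right)} = 1$ ($p{\left(f \right)} = 3 - 2 = 1$)
$Y = \frac{62}{7}$ ($Y = 9 + \frac{1}{7 - 14} = 9 + \frac{1}{-7} = 9 - \frac{1}{7} = \frac{62}{7} \approx 8.8571$)
$k = \frac{81}{59}$ ($k = \frac{81}{\left(3 - -75\right) - 19} = \frac{81}{\left(3 + 75\right) - 19} = \frac{81}{78 - 19} = \frac{81}{59} \approx 1.3729$)
$\frac{Y}{p{\left(1 \right)}} k 46 = \frac{62}{7 \cdot 1} \cdot \frac{81}{59} \cdot 46 = \frac{62}{7} \cdot 1 \cdot \frac{81}{59} \cdot 46 = \frac{62}{7} \cdot \frac{81}{59} \cdot 46 = \frac{5022}{413} \cdot 46 = \frac{231012}{413}$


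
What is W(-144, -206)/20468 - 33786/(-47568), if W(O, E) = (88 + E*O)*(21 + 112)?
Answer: 1124517077/5795368 ≈ 194.04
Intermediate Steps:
W(O, E) = 11704 + 133*E*O (W(O, E) = (88 + E*O)*133 = 11704 + 133*E*O)
W(-144, -206)/20468 - 33786/(-47568) = (11704 + 133*(-206)*(-144))/20468 - 33786/(-47568) = (11704 + 3945312)*(1/20468) - 33786*(-1/47568) = 3957016*(1/20468) + 5631/7928 = 141322/731 + 5631/7928 = 1124517077/5795368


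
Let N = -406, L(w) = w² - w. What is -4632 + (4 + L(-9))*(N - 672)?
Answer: -105964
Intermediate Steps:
-4632 + (4 + L(-9))*(N - 672) = -4632 + (4 - 9*(-1 - 9))*(-406 - 672) = -4632 + (4 - 9*(-10))*(-1078) = -4632 + (4 + 90)*(-1078) = -4632 + 94*(-1078) = -4632 - 101332 = -105964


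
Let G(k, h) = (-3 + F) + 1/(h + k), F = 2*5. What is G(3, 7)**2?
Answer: 5041/100 ≈ 50.410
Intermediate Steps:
F = 10
G(k, h) = 7 + 1/(h + k) (G(k, h) = (-3 + 10) + 1/(h + k) = 7 + 1/(h + k))
G(3, 7)**2 = ((1 + 7*7 + 7*3)/(7 + 3))**2 = ((1 + 49 + 21)/10)**2 = ((1/10)*71)**2 = (71/10)**2 = 5041/100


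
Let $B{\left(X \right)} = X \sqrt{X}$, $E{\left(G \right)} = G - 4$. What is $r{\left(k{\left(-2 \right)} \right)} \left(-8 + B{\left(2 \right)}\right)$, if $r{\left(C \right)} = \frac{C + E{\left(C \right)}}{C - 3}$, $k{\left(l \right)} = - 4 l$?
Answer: $- \frac{96}{5} + \frac{24 \sqrt{2}}{5} \approx -12.412$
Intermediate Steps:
$E{\left(G \right)} = -4 + G$
$B{\left(X \right)} = X^{\frac{3}{2}}$
$r{\left(C \right)} = \frac{-4 + 2 C}{-3 + C}$ ($r{\left(C \right)} = \frac{C + \left(-4 + C\right)}{C - 3} = \frac{-4 + 2 C}{-3 + C}$)
$r{\left(k{\left(-2 \right)} \right)} \left(-8 + B{\left(2 \right)}\right) = \frac{2 \left(-2 - -8\right)}{-3 - -8} \left(-8 + 2^{\frac{3}{2}}\right) = \frac{2 \left(-2 + 8\right)}{-3 + 8} \left(-8 + 2 \sqrt{2}\right) = 2 \cdot \frac{1}{5} \cdot 6 \left(-8 + 2 \sqrt{2}\right) = \frac{12 \left(-8 + 2 \sqrt{2}\right)}{5} = - \frac{96}{5} + \frac{24 \sqrt{2}}{5}$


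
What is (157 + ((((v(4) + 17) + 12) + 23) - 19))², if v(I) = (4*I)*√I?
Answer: 49284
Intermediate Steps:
v(I) = 4*I^(3/2)
(157 + ((((v(4) + 17) + 12) + 23) - 19))² = (157 + ((((4*4^(3/2) + 17) + 12) + 23) - 19))² = (157 + ((((4*8 + 17) + 12) + 23) - 19))² = (157 + ((((32 + 17) + 12) + 23) - 19))² = (157 + (((49 + 12) + 23) - 19))² = (157 + ((61 + 23) - 19))² = (157 + (84 - 19))² = (157 + 65)² = 222² = 49284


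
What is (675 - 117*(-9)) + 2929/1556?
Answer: 2691697/1556 ≈ 1729.9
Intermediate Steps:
(675 - 117*(-9)) + 2929/1556 = (675 + 1053) + 2929*(1/1556) = 1728 + 2929/1556 = 2691697/1556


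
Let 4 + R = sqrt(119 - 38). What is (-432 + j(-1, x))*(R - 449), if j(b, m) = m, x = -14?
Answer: 198024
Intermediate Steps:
R = 5 (R = -4 + sqrt(119 - 38) = -4 + sqrt(81) = -4 + 9 = 5)
(-432 + j(-1, x))*(R - 449) = (-432 - 14)*(5 - 449) = -446*(-444) = 198024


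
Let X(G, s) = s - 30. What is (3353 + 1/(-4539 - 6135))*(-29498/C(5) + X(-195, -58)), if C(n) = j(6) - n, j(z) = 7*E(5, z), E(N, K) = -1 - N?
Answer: 50427998689/27871 ≈ 1.8093e+6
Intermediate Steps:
j(z) = -42 (j(z) = 7*(-1 - 1*5) = 7*(-1 - 5) = 7*(-6) = -42)
X(G, s) = -30 + s
C(n) = -42 - n
(3353 + 1/(-4539 - 6135))*(-29498/C(5) + X(-195, -58)) = (3353 + 1/(-4539 - 6135))*(-29498/(-42 - 1*5) + (-30 - 58)) = (3353 + 1/(-10674))*(-29498/(-42 - 5) - 88) = (3353 - 1/10674)*(-29498/(-47) - 88) = 35789921*(-29498*(-1/47) - 88)/10674 = 35789921*(29498/47 - 88)/10674 = (35789921/10674)*(25362/47) = 50427998689/27871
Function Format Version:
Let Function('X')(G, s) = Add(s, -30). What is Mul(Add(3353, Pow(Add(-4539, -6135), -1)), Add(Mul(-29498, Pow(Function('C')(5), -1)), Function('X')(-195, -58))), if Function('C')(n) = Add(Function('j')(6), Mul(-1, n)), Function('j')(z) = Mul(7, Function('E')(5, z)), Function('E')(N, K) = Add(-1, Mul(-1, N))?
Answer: Rational(50427998689, 27871) ≈ 1.8093e+6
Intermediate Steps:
Function('j')(z) = -42 (Function('j')(z) = Mul(7, Add(-1, Mul(-1, 5))) = Mul(7, Add(-1, -5)) = Mul(7, -6) = -42)
Function('X')(G, s) = Add(-30, s)
Function('C')(n) = Add(-42, Mul(-1, n))
Mul(Add(3353, Pow(Add(-4539, -6135), -1)), Add(Mul(-29498, Pow(Function('C')(5), -1)), Function('X')(-195, -58))) = Mul(Add(3353, Pow(Add(-4539, -6135), -1)), Add(Mul(-29498, Pow(Add(-42, Mul(-1, 5)), -1)), Add(-30, -58))) = Mul(Add(3353, Pow(-10674, -1)), Add(Mul(-29498, Pow(Add(-42, -5), -1)), -88)) = Mul(Add(3353, Rational(-1, 10674)), Add(Mul(-29498, Pow(-47, -1)), -88)) = Mul(Rational(35789921, 10674), Add(Mul(-29498, Rational(-1, 47)), -88)) = Mul(Rational(35789921, 10674), Add(Rational(29498, 47), -88)) = Mul(Rational(35789921, 10674), Rational(25362, 47)) = Rational(50427998689, 27871)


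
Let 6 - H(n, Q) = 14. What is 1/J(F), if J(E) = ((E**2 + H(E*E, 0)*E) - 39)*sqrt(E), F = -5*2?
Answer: -I*sqrt(10)/1410 ≈ -0.0022428*I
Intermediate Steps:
F = -10
H(n, Q) = -8 (H(n, Q) = 6 - 1*14 = 6 - 14 = -8)
J(E) = sqrt(E)*(-39 + E**2 - 8*E) (J(E) = ((E**2 - 8*E) - 39)*sqrt(E) = (-39 + E**2 - 8*E)*sqrt(E) = sqrt(E)*(-39 + E**2 - 8*E))
1/J(F) = 1/(sqrt(-10)*(-39 + (-10)**2 - 8*(-10))) = 1/((I*sqrt(10))*(-39 + 100 + 80)) = 1/((I*sqrt(10))*141) = 1/(141*I*sqrt(10)) = -I*sqrt(10)/1410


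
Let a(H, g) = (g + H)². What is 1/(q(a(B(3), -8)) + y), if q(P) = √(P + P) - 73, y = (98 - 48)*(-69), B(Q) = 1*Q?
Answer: -3523/12411479 - 5*√2/12411479 ≈ -0.00028442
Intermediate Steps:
B(Q) = Q
a(H, g) = (H + g)²
y = -3450 (y = 50*(-69) = -3450)
q(P) = -73 + √2*√P (q(P) = √(2*P) - 73 = √2*√P - 73 = -73 + √2*√P)
1/(q(a(B(3), -8)) + y) = 1/((-73 + √2*√((3 - 8)²)) - 3450) = 1/((-73 + √2*√((-5)²)) - 3450) = 1/((-73 + √2*√25) - 3450) = 1/((-73 + √2*5) - 3450) = 1/((-73 + 5*√2) - 3450) = 1/(-3523 + 5*√2)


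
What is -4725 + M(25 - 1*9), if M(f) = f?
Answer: -4709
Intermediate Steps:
-4725 + M(25 - 1*9) = -4725 + (25 - 1*9) = -4725 + (25 - 9) = -4725 + 16 = -4709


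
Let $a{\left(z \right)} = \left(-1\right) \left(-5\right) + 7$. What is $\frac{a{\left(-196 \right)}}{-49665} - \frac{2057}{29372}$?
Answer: $- \frac{4881589}{69464780} \approx -0.070274$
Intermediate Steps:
$a{\left(z \right)} = 12$ ($a{\left(z \right)} = 5 + 7 = 12$)
$\frac{a{\left(-196 \right)}}{-49665} - \frac{2057}{29372} = \frac{12}{-49665} - \frac{2057}{29372} = 12 \left(- \frac{1}{49665}\right) - \frac{2057}{29372} = - \frac{4}{16555} - \frac{2057}{29372} = - \frac{4881589}{69464780}$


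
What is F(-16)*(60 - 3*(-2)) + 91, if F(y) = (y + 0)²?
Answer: 16987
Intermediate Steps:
F(y) = y²
F(-16)*(60 - 3*(-2)) + 91 = (-16)²*(60 - 3*(-2)) + 91 = 256*(60 - 1*(-6)) + 91 = 256*(60 + 6) + 91 = 256*66 + 91 = 16896 + 91 = 16987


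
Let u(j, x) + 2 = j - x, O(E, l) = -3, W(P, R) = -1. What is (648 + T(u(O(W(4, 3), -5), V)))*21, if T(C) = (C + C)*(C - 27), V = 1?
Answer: 21924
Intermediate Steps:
u(j, x) = -2 + j - x (u(j, x) = -2 + (j - x) = -2 + j - x)
T(C) = 2*C*(-27 + C) (T(C) = (2*C)*(-27 + C) = 2*C*(-27 + C))
(648 + T(u(O(W(4, 3), -5), V)))*21 = (648 + 2*(-2 - 3 - 1*1)*(-27 + (-2 - 3 - 1*1)))*21 = (648 + 2*(-2 - 3 - 1)*(-27 + (-2 - 3 - 1)))*21 = (648 + 2*(-6)*(-27 - 6))*21 = (648 + 2*(-6)*(-33))*21 = (648 + 396)*21 = 1044*21 = 21924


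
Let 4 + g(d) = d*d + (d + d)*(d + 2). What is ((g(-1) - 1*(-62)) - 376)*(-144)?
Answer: 45936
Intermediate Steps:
g(d) = -4 + d² + 2*d*(2 + d) (g(d) = -4 + (d*d + (d + d)*(d + 2)) = -4 + (d² + (2*d)*(2 + d)) = -4 + (d² + 2*d*(2 + d)) = -4 + d² + 2*d*(2 + d))
((g(-1) - 1*(-62)) - 376)*(-144) = (((-4 + 3*(-1)² + 4*(-1)) - 1*(-62)) - 376)*(-144) = (((-4 + 3*1 - 4) + 62) - 376)*(-144) = (((-4 + 3 - 4) + 62) - 376)*(-144) = ((-5 + 62) - 376)*(-144) = (57 - 376)*(-144) = -319*(-144) = 45936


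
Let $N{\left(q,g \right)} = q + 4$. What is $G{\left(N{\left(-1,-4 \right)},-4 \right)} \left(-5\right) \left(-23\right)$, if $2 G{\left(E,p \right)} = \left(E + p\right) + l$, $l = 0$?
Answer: $- \frac{115}{2} \approx -57.5$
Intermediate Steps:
$N{\left(q,g \right)} = 4 + q$
$G{\left(E,p \right)} = \frac{E}{2} + \frac{p}{2}$ ($G{\left(E,p \right)} = \frac{\left(E + p\right) + 0}{2} = \frac{E + p}{2} = \frac{E}{2} + \frac{p}{2}$)
$G{\left(N{\left(-1,-4 \right)},-4 \right)} \left(-5\right) \left(-23\right) = \left(\frac{4 - 1}{2} + \frac{1}{2} \left(-4\right)\right) \left(-5\right) \left(-23\right) = \left(\frac{1}{2} \cdot 3 - 2\right) \left(-5\right) \left(-23\right) = \left(\frac{3}{2} - 2\right) \left(-5\right) \left(-23\right) = \left(- \frac{1}{2}\right) \left(-5\right) \left(-23\right) = \frac{5}{2} \left(-23\right) = - \frac{115}{2}$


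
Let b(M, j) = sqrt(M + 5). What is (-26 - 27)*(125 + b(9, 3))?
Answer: -6625 - 53*sqrt(14) ≈ -6823.3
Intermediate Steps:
b(M, j) = sqrt(5 + M)
(-26 - 27)*(125 + b(9, 3)) = (-26 - 27)*(125 + sqrt(5 + 9)) = -53*(125 + sqrt(14)) = -6625 - 53*sqrt(14)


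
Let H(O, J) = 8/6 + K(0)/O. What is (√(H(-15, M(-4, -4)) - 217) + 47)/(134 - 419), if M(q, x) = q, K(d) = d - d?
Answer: -47/285 - I*√1941/855 ≈ -0.16491 - 0.051528*I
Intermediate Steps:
K(d) = 0
H(O, J) = 4/3 (H(O, J) = 8/6 + 0/O = 8*(⅙) + 0 = 4/3 + 0 = 4/3)
(√(H(-15, M(-4, -4)) - 217) + 47)/(134 - 419) = (√(4/3 - 217) + 47)/(134 - 419) = (√(-647/3) + 47)/(-285) = (I*√1941/3 + 47)*(-1/285) = (47 + I*√1941/3)*(-1/285) = -47/285 - I*√1941/855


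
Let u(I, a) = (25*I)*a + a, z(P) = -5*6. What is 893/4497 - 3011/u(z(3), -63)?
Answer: 9532508/70733313 ≈ 0.13477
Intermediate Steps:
z(P) = -30
u(I, a) = a + 25*I*a (u(I, a) = 25*I*a + a = a + 25*I*a)
893/4497 - 3011/u(z(3), -63) = 893/4497 - 3011*(-1/(63*(1 + 25*(-30)))) = 893*(1/4497) - 3011*(-1/(63*(1 - 750))) = 893/4497 - 3011/((-63*(-749))) = 893/4497 - 3011/47187 = 9532508/70733313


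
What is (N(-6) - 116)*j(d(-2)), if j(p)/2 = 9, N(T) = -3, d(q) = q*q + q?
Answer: -2142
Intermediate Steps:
d(q) = q + q² (d(q) = q² + q = q + q²)
j(p) = 18 (j(p) = 2*9 = 18)
(N(-6) - 116)*j(d(-2)) = (-3 - 116)*18 = -119*18 = -2142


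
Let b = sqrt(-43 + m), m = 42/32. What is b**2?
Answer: -667/16 ≈ -41.688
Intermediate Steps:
m = 21/16 (m = 42*(1/32) = 21/16 ≈ 1.3125)
b = I*sqrt(667)/4 (b = sqrt(-43 + 21/16) = sqrt(-667/16) = I*sqrt(667)/4 ≈ 6.4566*I)
b**2 = (I*sqrt(667)/4)**2 = -667/16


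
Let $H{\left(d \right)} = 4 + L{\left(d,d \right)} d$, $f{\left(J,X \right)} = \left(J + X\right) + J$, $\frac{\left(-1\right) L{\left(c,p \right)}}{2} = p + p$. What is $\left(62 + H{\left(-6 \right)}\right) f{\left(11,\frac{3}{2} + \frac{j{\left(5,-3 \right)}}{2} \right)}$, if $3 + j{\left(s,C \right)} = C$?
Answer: $-1599$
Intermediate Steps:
$j{\left(s,C \right)} = -3 + C$
$L{\left(c,p \right)} = - 4 p$ ($L{\left(c,p \right)} = - 2 \left(p + p\right) = - 2 \cdot 2 p = - 4 p$)
$f{\left(J,X \right)} = X + 2 J$
$H{\left(d \right)} = 4 - 4 d^{2}$ ($H{\left(d \right)} = 4 + - 4 d d = 4 - 4 d^{2}$)
$\left(62 + H{\left(-6 \right)}\right) f{\left(11,\frac{3}{2} + \frac{j{\left(5,-3 \right)}}{2} \right)} = \left(62 + \left(4 - 4 \left(-6\right)^{2}\right)\right) \left(\left(\frac{3}{2} + \frac{-3 - 3}{2}\right) + 2 \cdot 11\right) = \left(62 + \left(4 - 144\right)\right) \left(\left(3 \cdot \frac{1}{2} - 3\right) + 22\right) = \left(62 + \left(4 - 144\right)\right) \left(\left(\frac{3}{2} - 3\right) + 22\right) = \left(62 - 140\right) \left(- \frac{3}{2} + 22\right) = \left(-78\right) \frac{41}{2} = -1599$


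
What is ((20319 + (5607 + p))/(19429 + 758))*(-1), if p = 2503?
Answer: -28429/20187 ≈ -1.4083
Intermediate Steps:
((20319 + (5607 + p))/(19429 + 758))*(-1) = ((20319 + (5607 + 2503))/(19429 + 758))*(-1) = ((20319 + 8110)/20187)*(-1) = (28429*(1/20187))*(-1) = (28429/20187)*(-1) = -28429/20187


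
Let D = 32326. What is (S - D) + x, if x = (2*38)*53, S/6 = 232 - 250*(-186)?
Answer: 252094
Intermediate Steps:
S = 280392 (S = 6*(232 - 250*(-186)) = 6*(232 + 46500) = 6*46732 = 280392)
x = 4028 (x = 76*53 = 4028)
(S - D) + x = (280392 - 1*32326) + 4028 = (280392 - 32326) + 4028 = 248066 + 4028 = 252094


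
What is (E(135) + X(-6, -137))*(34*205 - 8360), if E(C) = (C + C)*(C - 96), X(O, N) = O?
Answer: -14628360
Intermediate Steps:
E(C) = 2*C*(-96 + C) (E(C) = (2*C)*(-96 + C) = 2*C*(-96 + C))
(E(135) + X(-6, -137))*(34*205 - 8360) = (2*135*(-96 + 135) - 6)*(34*205 - 8360) = (2*135*39 - 6)*(6970 - 8360) = (10530 - 6)*(-1390) = 10524*(-1390) = -14628360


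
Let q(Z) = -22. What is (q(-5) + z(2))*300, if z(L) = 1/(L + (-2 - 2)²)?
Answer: -19750/3 ≈ -6583.3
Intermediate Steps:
z(L) = 1/(16 + L) (z(L) = 1/(L + (-4)²) = 1/(L + 16) = 1/(16 + L))
(q(-5) + z(2))*300 = (-22 + 1/(16 + 2))*300 = (-22 + 1/18)*300 = -395/18*300 = -19750/3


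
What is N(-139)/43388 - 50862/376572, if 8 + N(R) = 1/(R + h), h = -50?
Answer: -4972083805/36762088356 ≈ -0.13525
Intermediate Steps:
N(R) = -8 + 1/(-50 + R) (N(R) = -8 + 1/(R - 50) = -8 + 1/(-50 + R))
N(-139)/43388 - 50862/376572 = ((401 - 8*(-139))/(-50 - 139))/43388 - 50862/376572 = ((401 + 1112)/(-189))*(1/43388) - 50862*1/376572 = -1/189*1513*(1/43388) - 1211/8966 = -1513/189*1/43388 - 1211/8966 = -1513/8200332 - 1211/8966 = -4972083805/36762088356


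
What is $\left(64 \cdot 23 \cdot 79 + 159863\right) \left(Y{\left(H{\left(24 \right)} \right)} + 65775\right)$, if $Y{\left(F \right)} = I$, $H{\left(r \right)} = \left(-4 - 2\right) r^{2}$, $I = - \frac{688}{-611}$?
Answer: $\frac{11098291359163}{611} \approx 1.8164 \cdot 10^{10}$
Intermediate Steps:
$I = \frac{688}{611}$ ($I = \left(-688\right) \left(- \frac{1}{611}\right) = \frac{688}{611} \approx 1.126$)
$H{\left(r \right)} = - 6 r^{2}$
$Y{\left(F \right)} = \frac{688}{611}$
$\left(64 \cdot 23 \cdot 79 + 159863\right) \left(Y{\left(H{\left(24 \right)} \right)} + 65775\right) = \left(64 \cdot 23 \cdot 79 + 159863\right) \left(\frac{688}{611} + 65775\right) = \left(1472 \cdot 79 + 159863\right) \frac{40189213}{611} = \left(116288 + 159863\right) \frac{40189213}{611} = 276151 \cdot \frac{40189213}{611} = \frac{11098291359163}{611}$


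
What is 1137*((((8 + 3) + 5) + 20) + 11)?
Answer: 53439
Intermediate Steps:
1137*((((8 + 3) + 5) + 20) + 11) = 1137*(((11 + 5) + 20) + 11) = 1137*((16 + 20) + 11) = 1137*(36 + 11) = 1137*47 = 53439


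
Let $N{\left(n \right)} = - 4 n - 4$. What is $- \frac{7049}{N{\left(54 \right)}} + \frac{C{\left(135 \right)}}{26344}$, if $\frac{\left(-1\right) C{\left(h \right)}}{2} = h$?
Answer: $\frac{5801233}{181115} \approx 32.031$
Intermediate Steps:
$N{\left(n \right)} = -4 - 4 n$
$C{\left(h \right)} = - 2 h$
$- \frac{7049}{N{\left(54 \right)}} + \frac{C{\left(135 \right)}}{26344} = - \frac{7049}{-4 - 216} + \frac{\left(-2\right) 135}{26344} = - \frac{7049}{-4 - 216} - \frac{135}{13172} = - \frac{7049}{-220} - \frac{135}{13172} = \left(-7049\right) \left(- \frac{1}{220}\right) - \frac{135}{13172} = \frac{7049}{220} - \frac{135}{13172} = \frac{5801233}{181115}$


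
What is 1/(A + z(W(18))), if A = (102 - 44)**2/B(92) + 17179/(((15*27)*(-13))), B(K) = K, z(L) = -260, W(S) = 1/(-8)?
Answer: -121095/27451952 ≈ -0.0044112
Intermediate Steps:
W(S) = -1/8
A = 4032748/121095 (A = (102 - 44)**2/92 + 17179/(((15*27)*(-13))) = 58**2*(1/92) + 17179/((405*(-13))) = 3364*(1/92) + 17179/(-5265) = 841/23 + 17179*(-1/5265) = 841/23 - 17179/5265 = 4032748/121095 ≈ 33.302)
1/(A + z(W(18))) = 1/(4032748/121095 - 260) = 1/(-27451952/121095) = -121095/27451952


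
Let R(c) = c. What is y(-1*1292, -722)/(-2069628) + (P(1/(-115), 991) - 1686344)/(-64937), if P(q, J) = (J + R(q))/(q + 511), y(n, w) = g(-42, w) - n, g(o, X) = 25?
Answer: 5696868184414525/219378145845364 ≈ 25.968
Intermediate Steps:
y(n, w) = 25 - n
P(q, J) = (J + q)/(511 + q) (P(q, J) = (J + q)/(q + 511) = (J + q)/(511 + q))
y(-1*1292, -722)/(-2069628) + (P(1/(-115), 991) - 1686344)/(-64937) = (25 - (-1)*1292)/(-2069628) + ((991 + 1/(-115))/(511 + 1/(-115)) - 1686344)/(-64937) = (25 - 1*(-1292))*(-1/2069628) + ((991 - 1/115)/(511 - 1/115) - 1686344)*(-1/64937) = (25 + 1292)*(-1/2069628) + ((113964/115)/(58764/115) - 1686344)*(-1/64937) = 1317*(-1/2069628) + ((115/58764)*(113964/115) - 1686344)*(-1/64937) = -439/689876 + (9497/4897 - 1686344)*(-1/64937) = -439/689876 - 8258017071/4897*(-1/64937) = -439/689876 + 8258017071/317996489 = 5696868184414525/219378145845364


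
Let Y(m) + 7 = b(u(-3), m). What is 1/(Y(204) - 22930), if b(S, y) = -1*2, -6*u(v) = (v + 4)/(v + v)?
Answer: -1/22939 ≈ -4.3594e-5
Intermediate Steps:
u(v) = -(4 + v)/(12*v) (u(v) = -(v + 4)/(6*(v + v)) = -(4 + v)/(6*(2*v)) = -(4 + v)*1/(2*v)/6 = -(4 + v)/(12*v))
b(S, y) = -2
Y(m) = -9 (Y(m) = -7 - 2 = -9)
1/(Y(204) - 22930) = 1/(-9 - 22930) = 1/(-22939) = -1/22939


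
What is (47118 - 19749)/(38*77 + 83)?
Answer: 9123/1003 ≈ 9.0957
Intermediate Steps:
(47118 - 19749)/(38*77 + 83) = 27369/(2926 + 83) = 27369/3009 = 27369*(1/3009) = 9123/1003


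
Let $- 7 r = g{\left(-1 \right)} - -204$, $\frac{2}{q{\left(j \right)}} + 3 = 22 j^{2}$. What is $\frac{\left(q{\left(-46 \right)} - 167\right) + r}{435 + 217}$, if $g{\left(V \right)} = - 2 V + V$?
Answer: $- \frac{15989578}{53112409} \approx -0.30105$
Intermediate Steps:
$g{\left(V \right)} = - V$
$q{\left(j \right)} = \frac{2}{-3 + 22 j^{2}}$
$r = - \frac{205}{7}$ ($r = - \frac{\left(-1\right) \left(-1\right) - -204}{7} = - \frac{1 + 204}{7} = \left(- \frac{1}{7}\right) 205 = - \frac{205}{7} \approx -29.286$)
$\frac{\left(q{\left(-46 \right)} - 167\right) + r}{435 + 217} = \frac{\left(\frac{2}{-3 + 22 \left(-46\right)^{2}} - 167\right) - \frac{205}{7}}{435 + 217} = \frac{\left(\frac{2}{-3 + 22 \cdot 2116} - 167\right) - \frac{205}{7}}{652} = \left(\left(\frac{2}{-3 + 46552} - 167\right) - \frac{205}{7}\right) \frac{1}{652} = \left(\left(\frac{2}{46549} - 167\right) - \frac{205}{7}\right) \frac{1}{652} = \left(- \frac{7773681}{46549} - \frac{205}{7}\right) \frac{1}{652} = \left(- \frac{63958312}{325843}\right) \frac{1}{652} = - \frac{15989578}{53112409}$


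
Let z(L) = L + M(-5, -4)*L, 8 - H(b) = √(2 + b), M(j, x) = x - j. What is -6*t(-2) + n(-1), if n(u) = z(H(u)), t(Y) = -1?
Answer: 20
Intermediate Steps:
H(b) = 8 - √(2 + b)
z(L) = 2*L (z(L) = L + (-4 - 1*(-5))*L = L + (-4 + 5)*L = L + 1*L = L + L = 2*L)
n(u) = 16 - 2*√(2 + u) (n(u) = 2*(8 - √(2 + u)) = 16 - 2*√(2 + u))
-6*t(-2) + n(-1) = -6*(-1) + (16 - 2*√(2 - 1)) = 6 + (16 - 2*√1) = 6 + (16 - 2*1) = 6 + (16 - 2) = 6 + 14 = 20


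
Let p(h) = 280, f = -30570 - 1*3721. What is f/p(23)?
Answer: -34291/280 ≈ -122.47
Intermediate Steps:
f = -34291 (f = -30570 - 3721 = -34291)
f/p(23) = -34291/280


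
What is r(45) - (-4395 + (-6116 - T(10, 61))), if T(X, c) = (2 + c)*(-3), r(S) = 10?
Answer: 10332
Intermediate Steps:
T(X, c) = -6 - 3*c
r(45) - (-4395 + (-6116 - T(10, 61))) = 10 - (-4395 + (-6116 - (-6 - 3*61))) = 10 - (-4395 + (-6116 - (-6 - 183))) = 10 - (-4395 + (-6116 - 1*(-189))) = 10 - (-4395 + (-6116 + 189)) = 10 - (-4395 - 5927) = 10 - 1*(-10322) = 10 + 10322 = 10332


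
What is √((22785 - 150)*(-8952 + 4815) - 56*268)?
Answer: 7*I*√1911347 ≈ 9677.6*I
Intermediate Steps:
√((22785 - 150)*(-8952 + 4815) - 56*268) = √(22635*(-4137) - 15008) = √(-93640995 - 15008) = √(-93656003) = 7*I*√1911347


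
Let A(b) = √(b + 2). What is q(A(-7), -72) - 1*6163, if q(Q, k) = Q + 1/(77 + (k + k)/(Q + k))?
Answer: -199575951286/32382989 + 32382845*I*√5/32382989 ≈ -6163.0 + 2.2361*I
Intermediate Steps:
A(b) = √(2 + b)
q(Q, k) = Q + 1/(77 + 2*k/(Q + k)) (q(Q, k) = Q + 1/(77 + (2*k)/(Q + k)) = Q + 1/(77 + 2*k/(Q + k)))
q(A(-7), -72) - 1*6163 = (√(2 - 7) - 72 + 77*(√(2 - 7))² + 79*√(2 - 7)*(-72))/(77*√(2 - 7) + 79*(-72)) - 1*6163 = (√(-5) - 72 + 77*(√(-5))² + 79*√(-5)*(-72))/(77*√(-5) - 5688) - 6163 = (I*√5 - 72 + 77*(I*√5)² + 79*(I*√5)*(-72))/(77*(I*√5) - 5688) - 6163 = (I*√5 - 72 + 77*(-5) - 5688*I*√5)/(77*I*√5 - 5688) - 6163 = (I*√5 - 72 - 385 - 5688*I*√5)/(-5688 + 77*I*√5) - 6163 = (-457 - 5687*I*√5)/(-5688 + 77*I*√5) - 6163 = -6163 + (-457 - 5687*I*√5)/(-5688 + 77*I*√5)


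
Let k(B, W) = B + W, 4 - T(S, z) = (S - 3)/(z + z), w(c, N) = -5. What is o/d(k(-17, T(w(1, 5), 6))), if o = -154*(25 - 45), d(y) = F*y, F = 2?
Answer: -4620/37 ≈ -124.86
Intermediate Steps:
T(S, z) = 4 - (-3 + S)/(2*z) (T(S, z) = 4 - (S - 3)/(z + z) = 4 - (-3 + S)/(2*z))
d(y) = 2*y
o = 3080 (o = -154*(-20) = 3080)
o/d(k(-17, T(w(1, 5), 6))) = 3080/((2*(-17 + (½)*(3 - 1*(-5) + 8*6)/6))) = 3080/((2*(-17 + (½)*(⅙)*(3 + 5 + 48)))) = 3080/((2*(-17 + (½)*(⅙)*56))) = 3080/((2*(-17 + 14/3))) = 3080/((2*(-37/3))) = 3080/(-74/3) = 3080*(-3/74) = -4620/37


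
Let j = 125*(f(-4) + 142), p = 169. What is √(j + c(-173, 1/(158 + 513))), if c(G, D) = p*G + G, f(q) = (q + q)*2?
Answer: 2*I*√3415 ≈ 116.88*I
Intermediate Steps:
f(q) = 4*q (f(q) = (2*q)*2 = 4*q)
c(G, D) = 170*G (c(G, D) = 169*G + G = 170*G)
j = 15750 (j = 125*(4*(-4) + 142) = 125*(-16 + 142) = 125*126 = 15750)
√(j + c(-173, 1/(158 + 513))) = √(15750 + 170*(-173)) = √(15750 - 29410) = √(-13660) = 2*I*√3415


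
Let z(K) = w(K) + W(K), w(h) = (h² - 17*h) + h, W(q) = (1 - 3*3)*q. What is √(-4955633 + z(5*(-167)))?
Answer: 4*I*√264898 ≈ 2058.7*I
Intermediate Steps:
W(q) = -8*q (W(q) = (1 - 9)*q = -8*q)
w(h) = h² - 16*h
z(K) = -8*K + K*(-16 + K) (z(K) = K*(-16 + K) - 8*K = -8*K + K*(-16 + K))
√(-4955633 + z(5*(-167))) = √(-4955633 + (5*(-167))*(-24 + 5*(-167))) = √(-4955633 - 835*(-24 - 835)) = √(-4955633 - 835*(-859)) = √(-4955633 + 717265) = √(-4238368) = 4*I*√264898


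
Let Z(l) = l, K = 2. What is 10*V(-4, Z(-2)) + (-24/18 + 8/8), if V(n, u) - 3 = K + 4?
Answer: 269/3 ≈ 89.667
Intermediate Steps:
V(n, u) = 9 (V(n, u) = 3 + (2 + 4) = 3 + 6 = 9)
10*V(-4, Z(-2)) + (-24/18 + 8/8) = 10*9 + (-24/18 + 8/8) = 90 + (-24*1/18 + 8*(⅛)) = 90 + (-4/3 + 1) = 90 - ⅓ = 269/3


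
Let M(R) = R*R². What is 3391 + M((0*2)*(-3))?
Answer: 3391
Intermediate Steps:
M(R) = R³
3391 + M((0*2)*(-3)) = 3391 + ((0*2)*(-3))³ = 3391 + (0*(-3))³ = 3391 + 0³ = 3391 + 0 = 3391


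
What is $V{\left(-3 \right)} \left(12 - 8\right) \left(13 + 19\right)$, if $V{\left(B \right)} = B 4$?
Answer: $-1536$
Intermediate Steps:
$V{\left(B \right)} = 4 B$
$V{\left(-3 \right)} \left(12 - 8\right) \left(13 + 19\right) = 4 \left(-3\right) \left(12 - 8\right) \left(13 + 19\right) = - 12 \cdot 4 \cdot 32 = \left(-12\right) 128 = -1536$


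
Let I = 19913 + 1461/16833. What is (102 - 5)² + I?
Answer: 164526229/5611 ≈ 29322.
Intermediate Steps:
I = 111732330/5611 (I = 19913 + 1461*(1/16833) = 19913 + 487/5611 = 111732330/5611 ≈ 19913.)
(102 - 5)² + I = (102 - 5)² + 111732330/5611 = 97² + 111732330/5611 = 9409 + 111732330/5611 = 164526229/5611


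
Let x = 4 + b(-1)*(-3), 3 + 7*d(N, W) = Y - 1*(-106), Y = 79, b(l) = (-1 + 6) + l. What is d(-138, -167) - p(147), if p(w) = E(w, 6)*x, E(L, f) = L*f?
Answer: 7082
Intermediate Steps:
b(l) = 5 + l
d(N, W) = 26 (d(N, W) = -3/7 + (79 - 1*(-106))/7 = -3/7 + (79 + 106)/7 = -3/7 + (1/7)*185 = -3/7 + 185/7 = 26)
x = -8 (x = 4 + (5 - 1)*(-3) = 4 + 4*(-3) = 4 - 12 = -8)
p(w) = -48*w (p(w) = (w*6)*(-8) = (6*w)*(-8) = -48*w)
d(-138, -167) - p(147) = 26 - (-48)*147 = 26 - 1*(-7056) = 26 + 7056 = 7082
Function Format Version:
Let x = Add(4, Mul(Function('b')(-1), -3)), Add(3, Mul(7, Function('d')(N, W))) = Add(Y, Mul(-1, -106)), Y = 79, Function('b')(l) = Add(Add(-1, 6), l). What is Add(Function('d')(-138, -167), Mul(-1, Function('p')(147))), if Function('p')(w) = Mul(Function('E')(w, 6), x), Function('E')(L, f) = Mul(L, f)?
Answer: 7082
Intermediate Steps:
Function('b')(l) = Add(5, l)
Function('d')(N, W) = 26 (Function('d')(N, W) = Add(Rational(-3, 7), Mul(Rational(1, 7), Add(79, Mul(-1, -106)))) = Add(Rational(-3, 7), Mul(Rational(1, 7), Add(79, 106))) = Add(Rational(-3, 7), Mul(Rational(1, 7), 185)) = Add(Rational(-3, 7), Rational(185, 7)) = 26)
x = -8 (x = Add(4, Mul(Add(5, -1), -3)) = Add(4, Mul(4, -3)) = Add(4, -12) = -8)
Function('p')(w) = Mul(-48, w) (Function('p')(w) = Mul(Mul(w, 6), -8) = Mul(Mul(6, w), -8) = Mul(-48, w))
Add(Function('d')(-138, -167), Mul(-1, Function('p')(147))) = Add(26, Mul(-1, Mul(-48, 147))) = Add(26, Mul(-1, -7056)) = Add(26, 7056) = 7082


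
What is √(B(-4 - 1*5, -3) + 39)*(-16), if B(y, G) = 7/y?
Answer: -32*√86/3 ≈ -98.919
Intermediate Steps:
√(B(-4 - 1*5, -3) + 39)*(-16) = √(7/(-4 - 1*5) + 39)*(-16) = √(7/(-4 - 5) + 39)*(-16) = √(7/(-9) + 39)*(-16) = √(7*(-⅑) + 39)*(-16) = √(-7/9 + 39)*(-16) = √(344/9)*(-16) = (2*√86/3)*(-16) = -32*√86/3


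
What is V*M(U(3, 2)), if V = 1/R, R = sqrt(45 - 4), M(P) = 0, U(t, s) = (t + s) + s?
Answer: 0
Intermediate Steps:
U(t, s) = t + 2*s (U(t, s) = (s + t) + s = t + 2*s)
R = sqrt(41) ≈ 6.4031
V = sqrt(41)/41 (V = 1/(sqrt(41)) = sqrt(41)/41 ≈ 0.15617)
V*M(U(3, 2)) = (sqrt(41)/41)*0 = 0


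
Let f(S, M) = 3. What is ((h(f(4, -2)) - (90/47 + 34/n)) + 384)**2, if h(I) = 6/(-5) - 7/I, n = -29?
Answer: 60271326698521/417998025 ≈ 1.4419e+5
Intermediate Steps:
h(I) = -6/5 - 7/I (h(I) = 6*(-1/5) - 7/I = -6/5 - 7/I)
((h(f(4, -2)) - (90/47 + 34/n)) + 384)**2 = (((-6/5 - 7/3) - (90/47 + 34/(-29))) + 384)**2 = (((-6/5 - 7*1/3) - (90*(1/47) + 34*(-1/29))) + 384)**2 = (((-6/5 - 7/3) - (90/47 - 34/29)) + 384)**2 = ((-53/15 - 1*1012/1363) + 384)**2 = ((-53/15 - 1012/1363) + 384)**2 = (-87419/20445 + 384)**2 = (7763461/20445)**2 = 60271326698521/417998025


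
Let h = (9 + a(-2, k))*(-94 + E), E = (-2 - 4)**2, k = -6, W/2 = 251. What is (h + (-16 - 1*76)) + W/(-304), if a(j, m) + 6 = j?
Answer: -23051/152 ≈ -151.65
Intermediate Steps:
W = 502 (W = 2*251 = 502)
a(j, m) = -6 + j
E = 36 (E = (-6)**2 = 36)
h = -58 (h = (9 + (-6 - 2))*(-94 + 36) = (9 - 8)*(-58) = 1*(-58) = -58)
(h + (-16 - 1*76)) + W/(-304) = (-58 + (-16 - 1*76)) + 502/(-304) = (-58 + (-16 - 76)) + 502*(-1/304) = (-58 - 92) - 251/152 = -150 - 251/152 = -23051/152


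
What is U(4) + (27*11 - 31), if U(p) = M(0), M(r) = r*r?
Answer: 266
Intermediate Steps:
M(r) = r**2
U(p) = 0 (U(p) = 0**2 = 0)
U(4) + (27*11 - 31) = 0 + (27*11 - 31) = 0 + (297 - 31) = 0 + 266 = 266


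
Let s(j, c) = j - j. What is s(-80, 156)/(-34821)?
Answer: 0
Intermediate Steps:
s(j, c) = 0
s(-80, 156)/(-34821) = 0/(-34821) = 0*(-1/34821) = 0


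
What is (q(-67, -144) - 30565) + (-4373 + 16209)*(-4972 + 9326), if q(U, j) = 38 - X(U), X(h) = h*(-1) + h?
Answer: 51503417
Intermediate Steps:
X(h) = 0 (X(h) = -h + h = 0)
q(U, j) = 38 (q(U, j) = 38 - 1*0 = 38 + 0 = 38)
(q(-67, -144) - 30565) + (-4373 + 16209)*(-4972 + 9326) = (38 - 30565) + (-4373 + 16209)*(-4972 + 9326) = -30527 + 11836*4354 = -30527 + 51533944 = 51503417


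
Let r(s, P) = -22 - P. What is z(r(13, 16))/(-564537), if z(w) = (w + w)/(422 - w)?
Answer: 19/64921755 ≈ 2.9266e-7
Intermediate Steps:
z(w) = 2*w/(422 - w) (z(w) = (2*w)/(422 - w) = 2*w/(422 - w))
z(r(13, 16))/(-564537) = -2*(-22 - 1*16)/(-422 + (-22 - 1*16))/(-564537) = -2*(-22 - 16)/(-422 + (-22 - 16))*(-1/564537) = -2*(-38)/(-422 - 38)*(-1/564537) = -2*(-38)/(-460)*(-1/564537) = -2*(-38)*(-1/460)*(-1/564537) = -19/115*(-1/564537) = 19/64921755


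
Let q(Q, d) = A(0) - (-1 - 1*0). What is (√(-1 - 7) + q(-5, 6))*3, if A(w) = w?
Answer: 3 + 6*I*√2 ≈ 3.0 + 8.4853*I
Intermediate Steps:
q(Q, d) = 1 (q(Q, d) = 0 - (-1 - 1*0) = 0 - (-1 + 0) = 0 - 1*(-1) = 0 + 1 = 1)
(√(-1 - 7) + q(-5, 6))*3 = (√(-1 - 7) + 1)*3 = (√(-8) + 1)*3 = (2*I*√2 + 1)*3 = (1 + 2*I*√2)*3 = 3 + 6*I*√2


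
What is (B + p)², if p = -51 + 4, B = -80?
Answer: 16129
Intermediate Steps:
p = -47
(B + p)² = (-80 - 47)² = (-127)² = 16129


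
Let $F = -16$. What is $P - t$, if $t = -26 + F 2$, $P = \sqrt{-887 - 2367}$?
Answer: $58 + i \sqrt{3254} \approx 58.0 + 57.044 i$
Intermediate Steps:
$P = i \sqrt{3254}$ ($P = \sqrt{-3254} = i \sqrt{3254} \approx 57.044 i$)
$t = -58$ ($t = -26 - 32 = -58$)
$P - t = i \sqrt{3254} - -58 = i \sqrt{3254} + 58 = 58 + i \sqrt{3254}$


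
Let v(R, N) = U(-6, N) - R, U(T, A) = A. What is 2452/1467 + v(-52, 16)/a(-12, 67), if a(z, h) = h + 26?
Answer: 109264/45477 ≈ 2.4026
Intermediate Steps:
a(z, h) = 26 + h
v(R, N) = N - R
2452/1467 + v(-52, 16)/a(-12, 67) = 2452/1467 + (16 - 1*(-52))/(26 + 67) = 2452*(1/1467) + (16 + 52)/93 = 2452/1467 + 68*(1/93) = 2452/1467 + 68/93 = 109264/45477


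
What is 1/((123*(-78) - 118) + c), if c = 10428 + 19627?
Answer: 1/20343 ≈ 4.9157e-5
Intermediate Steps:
c = 30055
1/((123*(-78) - 118) + c) = 1/((123*(-78) - 118) + 30055) = 1/((-9594 - 118) + 30055) = 1/(-9712 + 30055) = 1/20343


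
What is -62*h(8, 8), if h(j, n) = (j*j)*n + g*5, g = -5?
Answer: -30194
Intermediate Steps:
h(j, n) = -25 + n*j² (h(j, n) = (j*j)*n - 5*5 = j²*n - 25 = n*j² - 25 = -25 + n*j²)
-62*h(8, 8) = -62*(-25 + 8*8²) = -62*(-25 + 8*64) = -62*(-25 + 512) = -62*487 = -30194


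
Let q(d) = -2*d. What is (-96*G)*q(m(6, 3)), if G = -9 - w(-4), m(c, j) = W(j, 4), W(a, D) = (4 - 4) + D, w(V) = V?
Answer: -3840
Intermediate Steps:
W(a, D) = D (W(a, D) = 0 + D = D)
m(c, j) = 4
G = -5 (G = -9 - 1*(-4) = -9 + 4 = -5)
(-96*G)*q(m(6, 3)) = (-96*(-5))*(-2*4) = 480*(-8) = -3840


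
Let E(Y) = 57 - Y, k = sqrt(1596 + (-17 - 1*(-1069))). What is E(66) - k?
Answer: -9 - 2*sqrt(662) ≈ -60.459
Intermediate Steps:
k = 2*sqrt(662) (k = sqrt(1596 + (-17 + 1069)) = sqrt(1596 + 1052) = sqrt(2648) = 2*sqrt(662) ≈ 51.459)
E(66) - k = (57 - 1*66) - 2*sqrt(662) = (57 - 66) - 2*sqrt(662) = -9 - 2*sqrt(662)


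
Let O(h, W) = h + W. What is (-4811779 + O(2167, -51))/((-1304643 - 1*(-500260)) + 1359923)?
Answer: -1603221/185180 ≈ -8.6576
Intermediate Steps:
O(h, W) = W + h
(-4811779 + O(2167, -51))/((-1304643 - 1*(-500260)) + 1359923) = (-4811779 + (-51 + 2167))/((-1304643 - 1*(-500260)) + 1359923) = (-4811779 + 2116)/((-1304643 + 500260) + 1359923) = -4809663/(-804383 + 1359923) = -4809663/555540 = -4809663*1/555540 = -1603221/185180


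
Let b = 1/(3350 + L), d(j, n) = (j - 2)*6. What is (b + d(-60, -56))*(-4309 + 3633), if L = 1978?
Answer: 334960535/1332 ≈ 2.5147e+5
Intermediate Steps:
d(j, n) = -12 + 6*j (d(j, n) = (-2 + j)*6 = -12 + 6*j)
b = 1/5328 (b = 1/(3350 + 1978) = 1/5328 ≈ 0.00018769)
(b + d(-60, -56))*(-4309 + 3633) = (1/5328 + (-12 + 6*(-60)))*(-4309 + 3633) = (1/5328 + (-12 - 360))*(-676) = (1/5328 - 372)*(-676) = -1982015/5328*(-676) = 334960535/1332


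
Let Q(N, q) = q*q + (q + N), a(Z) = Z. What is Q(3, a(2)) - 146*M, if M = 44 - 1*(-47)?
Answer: -13277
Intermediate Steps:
M = 91 (M = 44 + 47 = 91)
Q(N, q) = N + q + q**2 (Q(N, q) = q**2 + (N + q) = N + q + q**2)
Q(3, a(2)) - 146*M = (3 + 2 + 2**2) - 146*91 = (3 + 2 + 4) - 13286 = 9 - 13286 = -13277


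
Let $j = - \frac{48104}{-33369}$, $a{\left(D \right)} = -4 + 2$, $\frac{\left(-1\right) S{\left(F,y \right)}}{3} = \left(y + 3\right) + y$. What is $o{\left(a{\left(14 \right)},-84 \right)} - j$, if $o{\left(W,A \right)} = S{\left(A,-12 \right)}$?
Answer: $\frac{293449}{4767} \approx 61.558$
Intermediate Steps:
$S{\left(F,y \right)} = -9 - 6 y$ ($S{\left(F,y \right)} = - 3 \left(\left(y + 3\right) + y\right) = - 3 \left(\left(3 + y\right) + y\right) = - 3 \left(3 + 2 y\right) = -9 - 6 y$)
$a{\left(D \right)} = -2$
$o{\left(W,A \right)} = 63$ ($o{\left(W,A \right)} = -9 - -72 = -9 + 72 = 63$)
$j = \frac{6872}{4767}$ ($j = \left(-48104\right) \left(- \frac{1}{33369}\right) = \frac{6872}{4767} \approx 1.4416$)
$o{\left(a{\left(14 \right)},-84 \right)} - j = 63 - \frac{6872}{4767} = \frac{293449}{4767}$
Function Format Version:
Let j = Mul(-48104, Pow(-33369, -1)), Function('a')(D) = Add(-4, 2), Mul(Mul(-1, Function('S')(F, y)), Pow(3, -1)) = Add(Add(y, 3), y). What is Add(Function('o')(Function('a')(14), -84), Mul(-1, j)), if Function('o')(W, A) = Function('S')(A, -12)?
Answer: Rational(293449, 4767) ≈ 61.558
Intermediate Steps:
Function('S')(F, y) = Add(-9, Mul(-6, y)) (Function('S')(F, y) = Mul(-3, Add(Add(y, 3), y)) = Mul(-3, Add(Add(3, y), y)) = Mul(-3, Add(3, Mul(2, y))) = Add(-9, Mul(-6, y)))
Function('a')(D) = -2
Function('o')(W, A) = 63 (Function('o')(W, A) = Add(-9, Mul(-6, -12)) = Add(-9, 72) = 63)
j = Rational(6872, 4767) (j = Mul(-48104, Rational(-1, 33369)) = Rational(6872, 4767) ≈ 1.4416)
Add(Function('o')(Function('a')(14), -84), Mul(-1, j)) = Add(63, Mul(-1, Rational(6872, 4767))) = Add(63, Rational(-6872, 4767)) = Rational(293449, 4767)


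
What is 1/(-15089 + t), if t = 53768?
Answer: 1/38679 ≈ 2.5854e-5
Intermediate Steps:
1/(-15089 + t) = 1/(-15089 + 53768) = 1/38679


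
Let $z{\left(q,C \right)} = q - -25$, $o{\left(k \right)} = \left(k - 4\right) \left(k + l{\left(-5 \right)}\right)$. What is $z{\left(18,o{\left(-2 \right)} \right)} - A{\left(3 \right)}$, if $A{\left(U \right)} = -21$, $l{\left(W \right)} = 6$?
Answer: $64$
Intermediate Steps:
$o{\left(k \right)} = \left(-4 + k\right) \left(6 + k\right)$ ($o{\left(k \right)} = \left(k - 4\right) \left(k + 6\right) = \left(-4 + k\right) \left(6 + k\right)$)
$z{\left(q,C \right)} = 25 + q$ ($z{\left(q,C \right)} = q + 25 = 25 + q$)
$z{\left(18,o{\left(-2 \right)} \right)} - A{\left(3 \right)} = \left(25 + 18\right) - -21 = 43 + 21 = 64$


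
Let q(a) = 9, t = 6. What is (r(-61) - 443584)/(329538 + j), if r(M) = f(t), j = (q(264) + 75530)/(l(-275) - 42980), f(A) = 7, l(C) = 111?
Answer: -19015702413/14126888983 ≈ -1.3461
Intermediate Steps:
j = -75539/42869 (j = (9 + 75530)/(111 - 42980) = 75539/(-42869) = 75539*(-1/42869) = -75539/42869 ≈ -1.7621)
r(M) = 7
(r(-61) - 443584)/(329538 + j) = (7 - 443584)/(329538 - 75539/42869) = -443577/14126888983/42869 = -443577*42869/14126888983 = -19015702413/14126888983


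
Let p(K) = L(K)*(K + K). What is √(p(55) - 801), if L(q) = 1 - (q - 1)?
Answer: I*√6631 ≈ 81.431*I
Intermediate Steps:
L(q) = 2 - q (L(q) = 1 - (-1 + q) = 1 + (1 - q) = 2 - q)
p(K) = 2*K*(2 - K) (p(K) = (2 - K)*(K + K) = (2 - K)*(2*K) = 2*K*(2 - K))
√(p(55) - 801) = √(2*55*(2 - 1*55) - 801) = √(2*55*(2 - 55) - 801) = √(2*55*(-53) - 801) = √(-5830 - 801) = √(-6631) = I*√6631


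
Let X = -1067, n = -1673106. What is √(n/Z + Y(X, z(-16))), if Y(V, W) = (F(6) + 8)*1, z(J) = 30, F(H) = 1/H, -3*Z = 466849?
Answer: √148434197910846/2801094 ≈ 4.3495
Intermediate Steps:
Z = -466849/3 (Z = -⅓*466849 = -466849/3 ≈ -1.5562e+5)
Y(V, W) = 49/6 (Y(V, W) = (1/6 + 8)*1 = (⅙ + 8)*1 = (49/6)*1 = 49/6)
√(n/Z + Y(X, z(-16))) = √(-1673106/(-466849/3) + 49/6) = √(-1673106*(-3/466849) + 49/6) = √(5019318/466849 + 49/6) = √(52991509/2801094) = √148434197910846/2801094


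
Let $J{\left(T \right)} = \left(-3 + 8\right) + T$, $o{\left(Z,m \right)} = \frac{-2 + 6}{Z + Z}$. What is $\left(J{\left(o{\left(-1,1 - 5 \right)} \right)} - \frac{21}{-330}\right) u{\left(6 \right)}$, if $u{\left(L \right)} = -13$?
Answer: $- \frac{4381}{110} \approx -39.827$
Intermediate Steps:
$o{\left(Z,m \right)} = \frac{2}{Z}$ ($o{\left(Z,m \right)} = \frac{4}{2 Z} = 4 \frac{1}{2 Z} = \frac{2}{Z}$)
$J{\left(T \right)} = 5 + T$
$\left(J{\left(o{\left(-1,1 - 5 \right)} \right)} - \frac{21}{-330}\right) u{\left(6 \right)} = \left(\left(5 + \frac{2}{-1}\right) - \frac{21}{-330}\right) \left(-13\right) = \left(\left(5 + 2 \left(-1\right)\right) - - \frac{7}{110}\right) \left(-13\right) = \left(\left(5 - 2\right) + \frac{7}{110}\right) \left(-13\right) = \left(3 + \frac{7}{110}\right) \left(-13\right) = \frac{337}{110} \left(-13\right) = - \frac{4381}{110}$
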